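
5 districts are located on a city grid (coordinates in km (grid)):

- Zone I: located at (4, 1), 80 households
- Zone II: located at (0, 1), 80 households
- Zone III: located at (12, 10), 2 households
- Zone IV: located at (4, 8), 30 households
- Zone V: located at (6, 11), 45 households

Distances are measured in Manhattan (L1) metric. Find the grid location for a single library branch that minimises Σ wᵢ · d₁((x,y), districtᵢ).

Manhattan distance separates: Σwᵢ(|x−xᵢ|+|y−yᵢ|) = Σwᵢ|x−xᵢ| + Σwᵢ|y−yᵢ|, so x and y are optimised independently as 1-D weighted medians.
Total weight W = 237; half = 118.5.
x-coordinate, sorted with cumulative weight:
  x=0 (Zone II, w=80) cum 80
  x=4 (Zone I, w=80) cum 160  ← median
  x=4 (Zone IV, w=30) cum 190
  x=6 (Zone V, w=45) cum 235
  x=12 (Zone III, w=2) cum 237
⇒ x* = 4
y-coordinate, sorted with cumulative weight:
  y=1 (Zone I, w=80) cum 80
  y=1 (Zone II, w=80) cum 160  ← median
  y=8 (Zone IV, w=30) cum 190
  y=10 (Zone III, w=2) cum 192
  y=11 (Zone V, w=45) cum 237
⇒ y* = 1

(4, 1)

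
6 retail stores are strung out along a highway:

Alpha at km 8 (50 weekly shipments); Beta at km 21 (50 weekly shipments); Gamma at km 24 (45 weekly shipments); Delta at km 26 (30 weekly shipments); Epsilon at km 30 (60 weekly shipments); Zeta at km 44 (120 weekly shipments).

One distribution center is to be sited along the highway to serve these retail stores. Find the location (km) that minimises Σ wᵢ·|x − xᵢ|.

x = 30

For a sum of weighted absolute distances on a line, the optimum is the weighted median (not the mean). Total weight W = 355; half-weight = 177.5.
Sort by position and accumulate weight:
  km 8 (Alpha, w=50) → cum 50
  km 21 (Beta, w=50) → cum 100
  km 24 (Gamma, w=45) → cum 145
  km 26 (Delta, w=30) → cum 175
  km 30 (Epsilon, w=60) → cum 235  ≥ 177.5 → median here
  km 44 (Zeta, w=120) → cum 355
Optimal location: km 30.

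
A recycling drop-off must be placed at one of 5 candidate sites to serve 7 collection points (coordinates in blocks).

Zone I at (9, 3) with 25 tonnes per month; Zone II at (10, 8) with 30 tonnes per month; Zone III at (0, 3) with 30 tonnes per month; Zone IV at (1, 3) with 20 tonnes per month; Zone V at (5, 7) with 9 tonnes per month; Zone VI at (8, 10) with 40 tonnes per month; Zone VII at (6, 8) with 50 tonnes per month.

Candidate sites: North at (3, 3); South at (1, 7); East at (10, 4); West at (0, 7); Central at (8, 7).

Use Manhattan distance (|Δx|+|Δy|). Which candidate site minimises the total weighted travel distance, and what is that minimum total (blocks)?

Central, total 1092 blocks

Total weighted distance at each candidate:
  North (3, 3): total = 1574
  South (1, 7): total = 1566
  East (10, 4): total = 1492
  West (0, 7): total = 1710
  Central (8, 7): total = 1092
Minimum is at Central with total 1092 blocks.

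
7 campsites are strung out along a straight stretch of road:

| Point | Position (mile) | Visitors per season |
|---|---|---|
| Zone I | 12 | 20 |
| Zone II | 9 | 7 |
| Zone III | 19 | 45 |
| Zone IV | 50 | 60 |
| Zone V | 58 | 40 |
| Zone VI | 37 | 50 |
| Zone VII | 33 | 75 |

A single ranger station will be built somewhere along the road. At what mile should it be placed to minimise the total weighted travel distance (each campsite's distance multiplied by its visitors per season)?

For a sum of weighted absolute distances on a line, the optimum is the weighted median (not the mean). Total weight W = 297; half-weight = 148.5.
Sort by position and accumulate weight:
  mile 9 (Zone II, w=7) → cum 7
  mile 12 (Zone I, w=20) → cum 27
  mile 19 (Zone III, w=45) → cum 72
  mile 33 (Zone VII, w=75) → cum 147
  mile 37 (Zone VI, w=50) → cum 197  ≥ 148.5 → median here
  mile 50 (Zone IV, w=60) → cum 257
  mile 58 (Zone V, w=40) → cum 297
Optimal location: mile 37.

x = 37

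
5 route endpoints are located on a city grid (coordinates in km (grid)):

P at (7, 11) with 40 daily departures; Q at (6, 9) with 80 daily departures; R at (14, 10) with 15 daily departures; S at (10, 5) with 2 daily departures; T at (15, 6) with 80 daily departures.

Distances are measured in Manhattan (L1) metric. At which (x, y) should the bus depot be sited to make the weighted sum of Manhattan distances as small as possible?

Manhattan distance separates: Σwᵢ(|x−xᵢ|+|y−yᵢ|) = Σwᵢ|x−xᵢ| + Σwᵢ|y−yᵢ|, so x and y are optimised independently as 1-D weighted medians.
Total weight W = 217; half = 108.5.
x-coordinate, sorted with cumulative weight:
  x=6 (Q, w=80) cum 80
  x=7 (P, w=40) cum 120  ← median
  x=10 (S, w=2) cum 122
  x=14 (R, w=15) cum 137
  x=15 (T, w=80) cum 217
⇒ x* = 7
y-coordinate, sorted with cumulative weight:
  y=5 (S, w=2) cum 2
  y=6 (T, w=80) cum 82
  y=9 (Q, w=80) cum 162  ← median
  y=10 (R, w=15) cum 177
  y=11 (P, w=40) cum 217
⇒ y* = 9

(7, 9)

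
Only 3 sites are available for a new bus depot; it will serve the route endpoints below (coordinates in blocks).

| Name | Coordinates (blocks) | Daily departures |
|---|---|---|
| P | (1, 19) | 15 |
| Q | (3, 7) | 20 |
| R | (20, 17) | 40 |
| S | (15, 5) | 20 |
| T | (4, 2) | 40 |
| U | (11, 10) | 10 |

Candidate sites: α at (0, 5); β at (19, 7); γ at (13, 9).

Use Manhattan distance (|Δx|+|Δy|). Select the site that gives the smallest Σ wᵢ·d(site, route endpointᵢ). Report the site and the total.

γ, total 1960 blocks

Total weighted distance at each candidate:
  α (0, 5): total = 2345
  β (19, 7): total = 2240
  γ (13, 9): total = 1960
Minimum is at γ with total 1960 blocks.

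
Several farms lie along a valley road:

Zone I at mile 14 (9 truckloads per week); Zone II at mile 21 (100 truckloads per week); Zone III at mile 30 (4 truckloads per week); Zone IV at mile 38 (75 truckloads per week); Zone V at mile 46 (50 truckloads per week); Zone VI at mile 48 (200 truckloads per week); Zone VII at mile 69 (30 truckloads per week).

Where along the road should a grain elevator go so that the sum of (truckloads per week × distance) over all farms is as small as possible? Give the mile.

For a sum of weighted absolute distances on a line, the optimum is the weighted median (not the mean). Total weight W = 468; half-weight = 234.
Sort by position and accumulate weight:
  mile 14 (Zone I, w=9) → cum 9
  mile 21 (Zone II, w=100) → cum 109
  mile 30 (Zone III, w=4) → cum 113
  mile 38 (Zone IV, w=75) → cum 188
  mile 46 (Zone V, w=50) → cum 238  ≥ 234 → median here
  mile 48 (Zone VI, w=200) → cum 438
  mile 69 (Zone VII, w=30) → cum 468
Optimal location: mile 46.

x = 46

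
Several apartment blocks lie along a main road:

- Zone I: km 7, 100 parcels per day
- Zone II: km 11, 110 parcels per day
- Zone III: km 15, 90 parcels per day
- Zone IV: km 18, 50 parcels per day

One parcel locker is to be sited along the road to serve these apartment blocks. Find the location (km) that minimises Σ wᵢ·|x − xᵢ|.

x = 11

For a sum of weighted absolute distances on a line, the optimum is the weighted median (not the mean). Total weight W = 350; half-weight = 175.
Sort by position and accumulate weight:
  km 7 (Zone I, w=100) → cum 100
  km 11 (Zone II, w=110) → cum 210  ≥ 175 → median here
  km 15 (Zone III, w=90) → cum 300
  km 18 (Zone IV, w=50) → cum 350
Optimal location: km 11.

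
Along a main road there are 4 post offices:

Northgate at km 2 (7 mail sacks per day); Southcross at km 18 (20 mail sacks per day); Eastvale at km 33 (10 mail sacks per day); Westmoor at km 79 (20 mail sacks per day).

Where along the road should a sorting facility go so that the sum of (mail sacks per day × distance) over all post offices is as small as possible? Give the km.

For a sum of weighted absolute distances on a line, the optimum is the weighted median (not the mean). Total weight W = 57; half-weight = 28.5.
Sort by position and accumulate weight:
  km 2 (Northgate, w=7) → cum 7
  km 18 (Southcross, w=20) → cum 27
  km 33 (Eastvale, w=10) → cum 37  ≥ 28.5 → median here
  km 79 (Westmoor, w=20) → cum 57
Optimal location: km 33.

x = 33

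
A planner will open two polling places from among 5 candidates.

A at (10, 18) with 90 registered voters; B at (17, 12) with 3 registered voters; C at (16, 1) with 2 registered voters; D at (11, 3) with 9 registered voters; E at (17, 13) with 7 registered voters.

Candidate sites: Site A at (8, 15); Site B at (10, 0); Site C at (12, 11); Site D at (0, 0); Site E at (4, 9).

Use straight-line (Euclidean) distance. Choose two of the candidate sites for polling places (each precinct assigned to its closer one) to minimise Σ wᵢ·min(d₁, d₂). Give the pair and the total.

{Site A, Site B}, total 458.1

Evaluate every pair (each demand assigned to the nearer of the two):
  {Site A, Site B}: total = 458.1
  {Site A, Site C}: total = 471.6
  {Site A, Site E}: total = 529.3
  {Site A, Site D}: total = 552.2
  {Site B, Site C}: total = 748.8
  {Site C, Site D}: total = 802.3
  {Site C, Site E}: total = 802.3
  {Site B, Site E}: total = 1149.4
  {Site D, Site E}: total = 1220.6
  {Site B, Site D}: total = 1805.7
Best pair: {Site A, Site B} with total 458.1.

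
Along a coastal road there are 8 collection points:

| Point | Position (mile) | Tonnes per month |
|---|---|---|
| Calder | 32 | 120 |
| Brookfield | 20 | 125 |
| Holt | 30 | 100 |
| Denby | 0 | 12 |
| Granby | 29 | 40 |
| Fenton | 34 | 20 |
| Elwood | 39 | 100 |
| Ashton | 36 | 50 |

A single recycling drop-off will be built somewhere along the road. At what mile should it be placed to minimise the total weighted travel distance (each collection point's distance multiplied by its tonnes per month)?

x = 32

For a sum of weighted absolute distances on a line, the optimum is the weighted median (not the mean). Total weight W = 567; half-weight = 283.5.
Sort by position and accumulate weight:
  mile 0 (Denby, w=12) → cum 12
  mile 20 (Brookfield, w=125) → cum 137
  mile 29 (Granby, w=40) → cum 177
  mile 30 (Holt, w=100) → cum 277
  mile 32 (Calder, w=120) → cum 397  ≥ 283.5 → median here
  mile 34 (Fenton, w=20) → cum 417
  mile 36 (Ashton, w=50) → cum 467
  mile 39 (Elwood, w=100) → cum 567
Optimal location: mile 32.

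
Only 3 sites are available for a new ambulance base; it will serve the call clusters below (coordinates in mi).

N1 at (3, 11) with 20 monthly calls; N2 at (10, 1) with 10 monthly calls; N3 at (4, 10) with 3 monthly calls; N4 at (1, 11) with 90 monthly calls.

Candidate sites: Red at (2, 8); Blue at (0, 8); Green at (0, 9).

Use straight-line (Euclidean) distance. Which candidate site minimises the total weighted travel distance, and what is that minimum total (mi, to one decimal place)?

Total weighted distance at each candidate:
  Red (2, 8): total = 462.6
  Blue (0, 8): total = 504.9
  Green (0, 9): total = 413.8
Minimum is at Green with total 413.8 mi.

Green, total 413.8 mi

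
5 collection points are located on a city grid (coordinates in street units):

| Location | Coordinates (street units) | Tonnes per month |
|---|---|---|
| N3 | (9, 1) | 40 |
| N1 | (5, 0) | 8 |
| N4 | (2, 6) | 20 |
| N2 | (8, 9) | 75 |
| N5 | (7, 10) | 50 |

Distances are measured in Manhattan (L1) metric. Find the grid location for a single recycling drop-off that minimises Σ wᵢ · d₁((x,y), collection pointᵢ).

Manhattan distance separates: Σwᵢ(|x−xᵢ|+|y−yᵢ|) = Σwᵢ|x−xᵢ| + Σwᵢ|y−yᵢ|, so x and y are optimised independently as 1-D weighted medians.
Total weight W = 193; half = 96.5.
x-coordinate, sorted with cumulative weight:
  x=2 (N4, w=20) cum 20
  x=5 (N1, w=8) cum 28
  x=7 (N5, w=50) cum 78
  x=8 (N2, w=75) cum 153  ← median
  x=9 (N3, w=40) cum 193
⇒ x* = 8
y-coordinate, sorted with cumulative weight:
  y=0 (N1, w=8) cum 8
  y=1 (N3, w=40) cum 48
  y=6 (N4, w=20) cum 68
  y=9 (N2, w=75) cum 143  ← median
  y=10 (N5, w=50) cum 193
⇒ y* = 9

(8, 9)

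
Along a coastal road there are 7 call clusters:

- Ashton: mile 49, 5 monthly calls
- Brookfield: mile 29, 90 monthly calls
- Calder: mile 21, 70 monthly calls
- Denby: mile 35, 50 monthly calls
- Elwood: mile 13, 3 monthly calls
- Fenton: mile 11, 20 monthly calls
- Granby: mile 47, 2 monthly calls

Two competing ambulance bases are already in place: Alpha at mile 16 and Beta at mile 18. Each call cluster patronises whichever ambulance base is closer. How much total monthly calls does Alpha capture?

The indifferent point is the midpoint (16+18)/2 = 17; call clusters left of it (closer to Alpha at 16) go to Alpha, those right go to Beta.
  Fenton at 11 (w=20) → Alpha
  Elwood at 13 (w=3) → Alpha
  Calder at 21 (w=70) → Beta
  Brookfield at 29 (w=90) → Beta
  Denby at 35 (w=50) → Beta
  Granby at 47 (w=2) → Beta
  Ashton at 49 (w=5) → Beta
Alpha captures 23; Beta captures 217.

23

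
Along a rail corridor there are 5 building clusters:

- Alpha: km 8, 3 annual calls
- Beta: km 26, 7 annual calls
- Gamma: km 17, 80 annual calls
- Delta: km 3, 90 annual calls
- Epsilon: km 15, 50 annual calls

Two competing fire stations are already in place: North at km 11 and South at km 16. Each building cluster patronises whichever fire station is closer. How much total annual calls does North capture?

The indifferent point is the midpoint (11+16)/2 = 13.5; building clusters left of it (closer to North at 11) go to North, those right go to South.
  Delta at 3 (w=90) → North
  Alpha at 8 (w=3) → North
  Epsilon at 15 (w=50) → South
  Gamma at 17 (w=80) → South
  Beta at 26 (w=7) → South
North captures 93; South captures 137.

93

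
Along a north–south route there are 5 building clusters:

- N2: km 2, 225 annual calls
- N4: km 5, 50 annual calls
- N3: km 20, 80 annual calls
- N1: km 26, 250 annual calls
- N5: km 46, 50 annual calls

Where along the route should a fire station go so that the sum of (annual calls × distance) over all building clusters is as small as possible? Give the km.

x = 20

For a sum of weighted absolute distances on a line, the optimum is the weighted median (not the mean). Total weight W = 655; half-weight = 327.5.
Sort by position and accumulate weight:
  km 2 (N2, w=225) → cum 225
  km 5 (N4, w=50) → cum 275
  km 20 (N3, w=80) → cum 355  ≥ 327.5 → median here
  km 26 (N1, w=250) → cum 605
  km 46 (N5, w=50) → cum 655
Optimal location: km 20.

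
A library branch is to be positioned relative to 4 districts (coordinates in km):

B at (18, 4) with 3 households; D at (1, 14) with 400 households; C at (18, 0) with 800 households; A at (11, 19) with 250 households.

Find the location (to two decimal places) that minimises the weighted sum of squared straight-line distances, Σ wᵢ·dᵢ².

The minimiser of Σwᵢ‖p−pᵢ‖² is the weighted centroid p* = (Σwᵢpᵢ)/(Σwᵢ).
Σwᵢ = 1453.
Σwᵢxᵢ = 3·18 + 400·1 + 800·18 + 250·11 = 17604.
Σwᵢyᵢ = 3·4 + 400·14 + 800·0 + 250·19 = 10362.
x* = 17604/1453 = 12.12, y* = 10362/1453 = 7.13.

(12.12, 7.13)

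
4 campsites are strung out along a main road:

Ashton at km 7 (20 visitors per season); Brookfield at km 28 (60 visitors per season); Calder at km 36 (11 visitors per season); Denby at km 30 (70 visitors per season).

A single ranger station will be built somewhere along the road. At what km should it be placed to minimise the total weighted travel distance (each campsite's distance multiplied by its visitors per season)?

x = 30

For a sum of weighted absolute distances on a line, the optimum is the weighted median (not the mean). Total weight W = 161; half-weight = 80.5.
Sort by position and accumulate weight:
  km 7 (Ashton, w=20) → cum 20
  km 28 (Brookfield, w=60) → cum 80
  km 30 (Denby, w=70) → cum 150  ≥ 80.5 → median here
  km 36 (Calder, w=11) → cum 161
Optimal location: km 30.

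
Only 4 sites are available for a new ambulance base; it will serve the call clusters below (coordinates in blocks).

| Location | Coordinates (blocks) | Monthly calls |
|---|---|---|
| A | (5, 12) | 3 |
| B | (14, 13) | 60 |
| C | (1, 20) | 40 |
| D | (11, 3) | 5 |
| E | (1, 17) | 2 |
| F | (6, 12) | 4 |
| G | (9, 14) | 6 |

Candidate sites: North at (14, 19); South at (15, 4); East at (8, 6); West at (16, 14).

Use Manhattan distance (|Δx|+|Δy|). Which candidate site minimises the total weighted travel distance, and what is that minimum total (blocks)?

North, total 1213 blocks

Total weighted distance at each candidate:
  North (14, 19): total = 1213
  South (15, 4): total = 2097
  East (8, 6): total = 1799
  West (16, 14): total = 1265
Minimum is at North with total 1213 blocks.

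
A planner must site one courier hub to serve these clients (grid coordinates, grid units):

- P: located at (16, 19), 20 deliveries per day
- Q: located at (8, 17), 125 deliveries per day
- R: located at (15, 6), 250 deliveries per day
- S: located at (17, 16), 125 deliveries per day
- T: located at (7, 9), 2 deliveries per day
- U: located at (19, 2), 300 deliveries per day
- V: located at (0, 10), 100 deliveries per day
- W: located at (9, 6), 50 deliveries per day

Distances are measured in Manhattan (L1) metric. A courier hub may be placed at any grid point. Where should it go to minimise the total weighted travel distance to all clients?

Manhattan distance separates: Σwᵢ(|x−xᵢ|+|y−yᵢ|) = Σwᵢ|x−xᵢ| + Σwᵢ|y−yᵢ|, so x and y are optimised independently as 1-D weighted medians.
Total weight W = 972; half = 486.
x-coordinate, sorted with cumulative weight:
  x=0 (V, w=100) cum 100
  x=7 (T, w=2) cum 102
  x=8 (Q, w=125) cum 227
  x=9 (W, w=50) cum 277
  x=15 (R, w=250) cum 527  ← median
  x=16 (P, w=20) cum 547
  x=17 (S, w=125) cum 672
  x=19 (U, w=300) cum 972
⇒ x* = 15
y-coordinate, sorted with cumulative weight:
  y=2 (U, w=300) cum 300
  y=6 (R, w=250) cum 550  ← median
  y=6 (W, w=50) cum 600
  y=9 (T, w=2) cum 602
  y=10 (V, w=100) cum 702
  y=16 (S, w=125) cum 827
  y=17 (Q, w=125) cum 952
  y=19 (P, w=20) cum 972
⇒ y* = 6

(15, 6)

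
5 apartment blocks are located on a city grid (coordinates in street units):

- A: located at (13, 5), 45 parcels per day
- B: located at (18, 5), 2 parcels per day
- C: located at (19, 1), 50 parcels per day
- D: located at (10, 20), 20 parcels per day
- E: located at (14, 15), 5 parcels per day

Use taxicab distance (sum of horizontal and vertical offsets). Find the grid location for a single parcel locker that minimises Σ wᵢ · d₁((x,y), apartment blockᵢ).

(13, 5)

Manhattan distance separates: Σwᵢ(|x−xᵢ|+|y−yᵢ|) = Σwᵢ|x−xᵢ| + Σwᵢ|y−yᵢ|, so x and y are optimised independently as 1-D weighted medians.
Total weight W = 122; half = 61.
x-coordinate, sorted with cumulative weight:
  x=10 (D, w=20) cum 20
  x=13 (A, w=45) cum 65  ← median
  x=14 (E, w=5) cum 70
  x=18 (B, w=2) cum 72
  x=19 (C, w=50) cum 122
⇒ x* = 13
y-coordinate, sorted with cumulative weight:
  y=1 (C, w=50) cum 50
  y=5 (A, w=45) cum 95  ← median
  y=5 (B, w=2) cum 97
  y=15 (E, w=5) cum 102
  y=20 (D, w=20) cum 122
⇒ y* = 5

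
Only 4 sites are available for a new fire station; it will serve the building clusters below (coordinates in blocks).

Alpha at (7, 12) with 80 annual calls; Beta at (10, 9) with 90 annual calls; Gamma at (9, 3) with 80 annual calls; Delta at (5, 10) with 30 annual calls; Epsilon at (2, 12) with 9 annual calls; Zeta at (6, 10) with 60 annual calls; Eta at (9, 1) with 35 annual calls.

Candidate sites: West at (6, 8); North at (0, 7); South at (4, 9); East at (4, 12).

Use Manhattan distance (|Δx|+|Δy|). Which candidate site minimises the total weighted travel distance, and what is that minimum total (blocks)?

Total weighted distance at each candidate:
  West (6, 8): total = 2122
  North (0, 7): total = 4448
  South (4, 9): total = 2640
  East (4, 12): total = 3078
Minimum is at West with total 2122 blocks.

West, total 2122 blocks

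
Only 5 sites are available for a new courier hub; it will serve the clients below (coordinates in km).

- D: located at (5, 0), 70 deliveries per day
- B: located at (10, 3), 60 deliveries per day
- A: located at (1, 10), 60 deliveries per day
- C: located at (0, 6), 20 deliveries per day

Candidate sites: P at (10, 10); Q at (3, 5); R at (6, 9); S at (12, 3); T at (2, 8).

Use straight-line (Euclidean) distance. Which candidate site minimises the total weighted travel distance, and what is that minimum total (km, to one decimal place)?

Total weighted distance at each candidate:
  P (10, 10): total = 1958.0
  Q (3, 5): total = 1200.1
  R (6, 9): total = 1506.6
  S (12, 3): total = 1682.8
  T (2, 8): total = 1354.9
Minimum is at Q with total 1200.1 km.

Q, total 1200.1 km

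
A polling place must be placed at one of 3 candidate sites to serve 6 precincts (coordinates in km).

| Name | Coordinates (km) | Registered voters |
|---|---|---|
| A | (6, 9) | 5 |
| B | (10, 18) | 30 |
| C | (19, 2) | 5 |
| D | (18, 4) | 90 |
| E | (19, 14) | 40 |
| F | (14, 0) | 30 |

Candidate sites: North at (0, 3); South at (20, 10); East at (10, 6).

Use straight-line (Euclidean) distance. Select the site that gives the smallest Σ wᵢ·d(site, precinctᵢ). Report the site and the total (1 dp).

South, total 1578.7 km

Total weighted distance at each candidate:
  North (0, 3): total = 3608.6
  South (20, 10): total = 1578.7
  East (10, 6): total = 1874.4
Minimum is at South with total 1578.7 km.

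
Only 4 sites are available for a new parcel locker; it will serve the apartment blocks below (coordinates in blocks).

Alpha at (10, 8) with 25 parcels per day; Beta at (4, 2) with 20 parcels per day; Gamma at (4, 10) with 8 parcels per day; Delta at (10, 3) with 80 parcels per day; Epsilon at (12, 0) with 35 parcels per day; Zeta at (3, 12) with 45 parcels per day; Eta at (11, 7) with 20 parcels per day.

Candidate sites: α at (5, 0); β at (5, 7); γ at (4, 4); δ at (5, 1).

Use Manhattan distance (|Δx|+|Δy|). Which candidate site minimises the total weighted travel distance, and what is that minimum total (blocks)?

γ, total 1923 blocks

Total weighted distance at each candidate:
  α (5, 0): total = 2248
  β (5, 7): total = 1947
  γ (4, 4): total = 1923
  δ (5, 1): total = 2085
Minimum is at γ with total 1923 blocks.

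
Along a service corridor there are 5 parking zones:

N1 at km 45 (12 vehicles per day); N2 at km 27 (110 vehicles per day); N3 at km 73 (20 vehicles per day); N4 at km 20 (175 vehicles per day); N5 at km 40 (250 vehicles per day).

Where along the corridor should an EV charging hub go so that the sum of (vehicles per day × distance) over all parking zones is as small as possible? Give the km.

For a sum of weighted absolute distances on a line, the optimum is the weighted median (not the mean). Total weight W = 567; half-weight = 283.5.
Sort by position and accumulate weight:
  km 20 (N4, w=175) → cum 175
  km 27 (N2, w=110) → cum 285  ≥ 283.5 → median here
  km 40 (N5, w=250) → cum 535
  km 45 (N1, w=12) → cum 547
  km 73 (N3, w=20) → cum 567
Optimal location: km 27.

x = 27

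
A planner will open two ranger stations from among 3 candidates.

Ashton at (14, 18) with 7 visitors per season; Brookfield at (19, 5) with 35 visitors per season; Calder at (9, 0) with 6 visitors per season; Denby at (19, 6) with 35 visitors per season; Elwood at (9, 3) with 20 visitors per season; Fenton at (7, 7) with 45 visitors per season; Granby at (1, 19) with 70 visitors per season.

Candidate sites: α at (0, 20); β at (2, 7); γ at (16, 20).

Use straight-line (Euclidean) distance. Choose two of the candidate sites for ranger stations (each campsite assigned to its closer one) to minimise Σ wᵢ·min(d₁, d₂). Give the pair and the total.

Evaluate every pair (each demand assigned to the nearer of the two):
  {α, β}: total = 1838.8
  {α, γ}: total = 2314.6
  {β, γ}: total = 2344.9
Best pair: {α, β} with total 1838.8.

{α, β}, total 1838.8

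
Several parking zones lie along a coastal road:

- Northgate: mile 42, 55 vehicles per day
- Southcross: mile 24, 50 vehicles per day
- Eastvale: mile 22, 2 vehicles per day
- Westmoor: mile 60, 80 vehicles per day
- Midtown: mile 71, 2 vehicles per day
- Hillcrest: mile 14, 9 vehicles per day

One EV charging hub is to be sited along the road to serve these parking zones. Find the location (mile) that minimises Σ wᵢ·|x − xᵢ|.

For a sum of weighted absolute distances on a line, the optimum is the weighted median (not the mean). Total weight W = 198; half-weight = 99.
Sort by position and accumulate weight:
  mile 14 (Hillcrest, w=9) → cum 9
  mile 22 (Eastvale, w=2) → cum 11
  mile 24 (Southcross, w=50) → cum 61
  mile 42 (Northgate, w=55) → cum 116  ≥ 99 → median here
  mile 60 (Westmoor, w=80) → cum 196
  mile 71 (Midtown, w=2) → cum 198
Optimal location: mile 42.

x = 42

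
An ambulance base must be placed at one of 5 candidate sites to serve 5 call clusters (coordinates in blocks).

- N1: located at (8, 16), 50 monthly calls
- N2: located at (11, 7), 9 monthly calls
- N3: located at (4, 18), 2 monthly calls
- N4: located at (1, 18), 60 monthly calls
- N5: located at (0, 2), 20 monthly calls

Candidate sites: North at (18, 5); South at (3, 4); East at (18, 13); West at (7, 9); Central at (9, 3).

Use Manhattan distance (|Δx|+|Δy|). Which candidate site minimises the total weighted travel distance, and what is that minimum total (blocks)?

West, total 1658 blocks

Total weighted distance at each candidate:
  North (18, 5): total = 3405
  South (3, 4): total = 2039
  East (18, 13): total = 2705
  West (7, 9): total = 1658
  Central (9, 3): total = 2374
Minimum is at West with total 1658 blocks.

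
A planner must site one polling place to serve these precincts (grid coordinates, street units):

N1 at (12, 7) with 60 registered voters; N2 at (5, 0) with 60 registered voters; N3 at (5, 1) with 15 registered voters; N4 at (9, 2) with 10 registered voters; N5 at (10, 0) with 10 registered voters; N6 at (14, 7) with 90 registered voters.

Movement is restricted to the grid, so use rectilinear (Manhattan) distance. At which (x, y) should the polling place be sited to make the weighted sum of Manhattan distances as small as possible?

(12, 7)

Manhattan distance separates: Σwᵢ(|x−xᵢ|+|y−yᵢ|) = Σwᵢ|x−xᵢ| + Σwᵢ|y−yᵢ|, so x and y are optimised independently as 1-D weighted medians.
Total weight W = 245; half = 122.5.
x-coordinate, sorted with cumulative weight:
  x=5 (N2, w=60) cum 60
  x=5 (N3, w=15) cum 75
  x=9 (N4, w=10) cum 85
  x=10 (N5, w=10) cum 95
  x=12 (N1, w=60) cum 155  ← median
  x=14 (N6, w=90) cum 245
⇒ x* = 12
y-coordinate, sorted with cumulative weight:
  y=0 (N2, w=60) cum 60
  y=0 (N5, w=10) cum 70
  y=1 (N3, w=15) cum 85
  y=2 (N4, w=10) cum 95
  y=7 (N1, w=60) cum 155  ← median
  y=7 (N6, w=90) cum 245
⇒ y* = 7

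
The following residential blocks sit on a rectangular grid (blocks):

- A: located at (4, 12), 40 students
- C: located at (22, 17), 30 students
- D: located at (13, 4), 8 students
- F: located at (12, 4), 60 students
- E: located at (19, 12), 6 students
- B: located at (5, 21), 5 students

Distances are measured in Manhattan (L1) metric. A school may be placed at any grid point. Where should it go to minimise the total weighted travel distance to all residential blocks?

Manhattan distance separates: Σwᵢ(|x−xᵢ|+|y−yᵢ|) = Σwᵢ|x−xᵢ| + Σwᵢ|y−yᵢ|, so x and y are optimised independently as 1-D weighted medians.
Total weight W = 149; half = 74.5.
x-coordinate, sorted with cumulative weight:
  x=4 (A, w=40) cum 40
  x=5 (B, w=5) cum 45
  x=12 (F, w=60) cum 105  ← median
  x=13 (D, w=8) cum 113
  x=19 (E, w=6) cum 119
  x=22 (C, w=30) cum 149
⇒ x* = 12
y-coordinate, sorted with cumulative weight:
  y=4 (D, w=8) cum 8
  y=4 (F, w=60) cum 68
  y=12 (A, w=40) cum 108  ← median
  y=12 (E, w=6) cum 114
  y=17 (C, w=30) cum 144
  y=21 (B, w=5) cum 149
⇒ y* = 12

(12, 12)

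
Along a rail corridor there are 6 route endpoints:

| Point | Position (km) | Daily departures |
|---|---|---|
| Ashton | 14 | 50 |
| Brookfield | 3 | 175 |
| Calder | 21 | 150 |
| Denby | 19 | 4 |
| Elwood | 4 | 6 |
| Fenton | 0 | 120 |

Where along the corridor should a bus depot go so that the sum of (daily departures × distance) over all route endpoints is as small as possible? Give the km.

x = 3

For a sum of weighted absolute distances on a line, the optimum is the weighted median (not the mean). Total weight W = 505; half-weight = 252.5.
Sort by position and accumulate weight:
  km 0 (Fenton, w=120) → cum 120
  km 3 (Brookfield, w=175) → cum 295  ≥ 252.5 → median here
  km 4 (Elwood, w=6) → cum 301
  km 14 (Ashton, w=50) → cum 351
  km 19 (Denby, w=4) → cum 355
  km 21 (Calder, w=150) → cum 505
Optimal location: km 3.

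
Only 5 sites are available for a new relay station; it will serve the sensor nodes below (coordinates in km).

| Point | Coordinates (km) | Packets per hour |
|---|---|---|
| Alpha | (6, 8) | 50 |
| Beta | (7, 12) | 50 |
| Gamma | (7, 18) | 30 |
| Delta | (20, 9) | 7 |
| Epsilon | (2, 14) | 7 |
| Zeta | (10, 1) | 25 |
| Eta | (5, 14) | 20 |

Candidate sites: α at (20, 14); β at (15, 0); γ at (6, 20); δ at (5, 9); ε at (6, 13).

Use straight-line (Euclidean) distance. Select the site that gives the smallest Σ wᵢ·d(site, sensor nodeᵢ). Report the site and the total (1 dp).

ε, total 949.0 km

Total weighted distance at each candidate:
  α (20, 14): total = 2698.3
  β (15, 0): total = 2591.5
  γ (6, 20): total = 1852.4
  δ (5, 9): total = 1009.2
  ε (6, 13): total = 949.0
Minimum is at ε with total 949.0 km.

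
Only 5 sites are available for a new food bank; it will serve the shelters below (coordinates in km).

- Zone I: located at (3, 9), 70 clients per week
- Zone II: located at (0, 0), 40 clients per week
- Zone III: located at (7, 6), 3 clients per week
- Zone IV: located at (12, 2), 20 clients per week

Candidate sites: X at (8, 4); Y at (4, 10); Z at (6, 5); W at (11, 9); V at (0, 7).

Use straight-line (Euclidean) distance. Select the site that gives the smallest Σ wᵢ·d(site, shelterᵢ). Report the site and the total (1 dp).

Y, total 771.1 km

Total weighted distance at each candidate:
  X (8, 4): total = 948.9
  Y (4, 10): total = 771.1
  Z (6, 5): total = 800.8
  W (11, 9): total = 1284.9
  V (0, 7): total = 813.6
Minimum is at Y with total 771.1 km.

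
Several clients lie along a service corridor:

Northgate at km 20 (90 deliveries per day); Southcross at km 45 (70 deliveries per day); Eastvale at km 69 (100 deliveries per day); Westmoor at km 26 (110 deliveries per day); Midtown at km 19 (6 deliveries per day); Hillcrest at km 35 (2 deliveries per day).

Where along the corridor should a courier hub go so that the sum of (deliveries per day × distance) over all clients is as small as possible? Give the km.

x = 26

For a sum of weighted absolute distances on a line, the optimum is the weighted median (not the mean). Total weight W = 378; half-weight = 189.
Sort by position and accumulate weight:
  km 19 (Midtown, w=6) → cum 6
  km 20 (Northgate, w=90) → cum 96
  km 26 (Westmoor, w=110) → cum 206  ≥ 189 → median here
  km 35 (Hillcrest, w=2) → cum 208
  km 45 (Southcross, w=70) → cum 278
  km 69 (Eastvale, w=100) → cum 378
Optimal location: km 26.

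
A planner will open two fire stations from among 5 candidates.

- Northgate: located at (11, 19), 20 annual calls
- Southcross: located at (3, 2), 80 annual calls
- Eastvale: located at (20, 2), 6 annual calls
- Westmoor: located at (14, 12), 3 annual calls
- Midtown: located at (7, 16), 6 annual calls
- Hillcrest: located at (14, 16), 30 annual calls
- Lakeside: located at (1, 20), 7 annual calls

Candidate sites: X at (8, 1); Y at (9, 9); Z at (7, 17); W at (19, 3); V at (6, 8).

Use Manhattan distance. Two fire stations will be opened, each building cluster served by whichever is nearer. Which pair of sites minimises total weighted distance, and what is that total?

Evaluate every pair (each demand assigned to the nearer of the two):
  {X, Z}: total = 1023
  {Z, V}: total = 1305
  {X, Y}: total = 1369
  {X, V}: total = 1567
  {Y, Z}: total = 1601
  {Y, V}: total = 1625
  {W, V}: total = 1741
  {X, W}: total = 1772
  {Z, W}: total = 1837
  {Y, W}: total = 1863
Best pair: {X, Z} with total 1023.

{X, Z}, total 1023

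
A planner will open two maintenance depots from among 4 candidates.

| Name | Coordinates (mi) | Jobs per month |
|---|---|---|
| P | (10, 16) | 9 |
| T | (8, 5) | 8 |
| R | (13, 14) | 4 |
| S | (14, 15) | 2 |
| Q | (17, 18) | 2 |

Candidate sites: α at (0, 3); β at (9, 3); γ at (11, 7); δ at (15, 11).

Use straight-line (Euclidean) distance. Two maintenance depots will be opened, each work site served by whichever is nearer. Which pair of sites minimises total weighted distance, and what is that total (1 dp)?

Evaluate every pair (each demand assigned to the nearer of the two):
  {β, δ}: total = 118.8
  {γ, δ}: total = 129.7
  {α, δ}: total = 166.8
  {β, γ}: total = 170.7
  {α, γ}: total = 181.6
  {α, β}: total = 242.1
Best pair: {β, δ} with total 118.8.

{β, δ}, total 118.8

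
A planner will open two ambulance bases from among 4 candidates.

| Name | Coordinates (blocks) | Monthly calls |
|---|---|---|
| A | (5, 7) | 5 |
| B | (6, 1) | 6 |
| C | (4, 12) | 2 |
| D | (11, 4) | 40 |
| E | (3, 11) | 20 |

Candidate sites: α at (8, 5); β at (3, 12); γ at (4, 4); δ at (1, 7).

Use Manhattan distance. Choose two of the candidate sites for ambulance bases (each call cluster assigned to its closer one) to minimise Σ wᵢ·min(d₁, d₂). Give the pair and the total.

Evaluate every pair (each demand assigned to the nearer of the two):
  {α, β}: total = 243
  {α, δ}: total = 352
  {β, γ}: total = 352
  {α, γ}: total = 386
  {γ, δ}: total = 466
  {β, δ}: total = 628
Best pair: {α, β} with total 243.

{α, β}, total 243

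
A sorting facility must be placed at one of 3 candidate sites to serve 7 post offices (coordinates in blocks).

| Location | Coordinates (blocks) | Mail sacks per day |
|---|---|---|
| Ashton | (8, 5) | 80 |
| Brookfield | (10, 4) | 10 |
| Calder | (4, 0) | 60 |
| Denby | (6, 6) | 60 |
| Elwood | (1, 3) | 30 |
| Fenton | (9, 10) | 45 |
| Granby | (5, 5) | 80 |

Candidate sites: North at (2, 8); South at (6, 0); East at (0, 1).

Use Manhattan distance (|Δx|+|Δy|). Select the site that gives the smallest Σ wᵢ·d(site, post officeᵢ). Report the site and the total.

South, total 2425 blocks

Total weighted distance at each candidate:
  North (2, 8): total = 2865
  South (6, 0): total = 2425
  East (0, 1): total = 3670
Minimum is at South with total 2425 blocks.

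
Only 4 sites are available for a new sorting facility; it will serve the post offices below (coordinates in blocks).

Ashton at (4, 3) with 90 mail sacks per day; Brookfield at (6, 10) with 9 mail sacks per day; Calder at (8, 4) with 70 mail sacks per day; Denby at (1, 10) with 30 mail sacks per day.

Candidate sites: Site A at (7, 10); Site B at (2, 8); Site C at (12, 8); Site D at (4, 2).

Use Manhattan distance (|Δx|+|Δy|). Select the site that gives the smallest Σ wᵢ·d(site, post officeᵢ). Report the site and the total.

Total weighted distance at each candidate:
  Site A (7, 10): total = 1579
  Site B (2, 8): total = 1474
  Site C (12, 8): total = 2192
  Site D (4, 2): total = 930
Minimum is at Site D with total 930 blocks.

Site D, total 930 blocks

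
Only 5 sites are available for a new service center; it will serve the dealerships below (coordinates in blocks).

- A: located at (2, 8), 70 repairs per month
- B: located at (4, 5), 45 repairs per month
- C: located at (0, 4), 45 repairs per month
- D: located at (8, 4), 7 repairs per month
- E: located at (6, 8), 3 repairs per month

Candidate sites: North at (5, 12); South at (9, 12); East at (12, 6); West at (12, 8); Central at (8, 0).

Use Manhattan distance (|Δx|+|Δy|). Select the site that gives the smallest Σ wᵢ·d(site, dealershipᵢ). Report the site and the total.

Total weighted distance at each candidate:
  North (5, 12): total = 1527
  South (9, 12): total = 2159
  East (12, 6): total = 1941
  West (12, 8): total = 1989
  Central (8, 0): total = 1983
Minimum is at North with total 1527 blocks.

North, total 1527 blocks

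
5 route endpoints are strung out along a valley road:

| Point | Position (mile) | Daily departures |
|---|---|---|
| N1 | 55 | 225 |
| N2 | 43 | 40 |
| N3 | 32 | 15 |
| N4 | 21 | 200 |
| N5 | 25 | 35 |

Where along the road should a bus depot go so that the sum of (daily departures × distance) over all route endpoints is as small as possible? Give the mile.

x = 43

For a sum of weighted absolute distances on a line, the optimum is the weighted median (not the mean). Total weight W = 515; half-weight = 257.5.
Sort by position and accumulate weight:
  mile 21 (N4, w=200) → cum 200
  mile 25 (N5, w=35) → cum 235
  mile 32 (N3, w=15) → cum 250
  mile 43 (N2, w=40) → cum 290  ≥ 257.5 → median here
  mile 55 (N1, w=225) → cum 515
Optimal location: mile 43.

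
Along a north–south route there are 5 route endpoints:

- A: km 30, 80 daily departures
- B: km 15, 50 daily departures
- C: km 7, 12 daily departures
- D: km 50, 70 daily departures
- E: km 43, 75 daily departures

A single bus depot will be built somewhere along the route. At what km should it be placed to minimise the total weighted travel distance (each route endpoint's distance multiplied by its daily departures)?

For a sum of weighted absolute distances on a line, the optimum is the weighted median (not the mean). Total weight W = 287; half-weight = 143.5.
Sort by position and accumulate weight:
  km 7 (C, w=12) → cum 12
  km 15 (B, w=50) → cum 62
  km 30 (A, w=80) → cum 142
  km 43 (E, w=75) → cum 217  ≥ 143.5 → median here
  km 50 (D, w=70) → cum 287
Optimal location: km 43.

x = 43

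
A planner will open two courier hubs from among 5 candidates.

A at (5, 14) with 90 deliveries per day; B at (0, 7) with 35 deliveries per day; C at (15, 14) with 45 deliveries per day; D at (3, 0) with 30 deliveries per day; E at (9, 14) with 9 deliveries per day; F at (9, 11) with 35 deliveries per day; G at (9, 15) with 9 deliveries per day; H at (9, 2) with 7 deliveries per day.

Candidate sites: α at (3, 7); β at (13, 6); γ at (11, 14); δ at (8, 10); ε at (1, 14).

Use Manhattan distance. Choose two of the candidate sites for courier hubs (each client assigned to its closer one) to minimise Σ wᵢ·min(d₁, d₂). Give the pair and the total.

Evaluate every pair (each demand assigned to the nearer of the two):
  {α, γ}: total = 1332
  {γ, ε}: total = 1618
  {α, δ}: total = 1672
  {γ, δ}: total = 1733
  {δ, ε}: total = 1817
  {α, ε}: total = 1885
  {β, γ}: total = 1966
  {β, ε}: total = 2094
  {β, δ}: total = 2140
  {α, β}: total = 2171
Best pair: {α, γ} with total 1332.

{α, γ}, total 1332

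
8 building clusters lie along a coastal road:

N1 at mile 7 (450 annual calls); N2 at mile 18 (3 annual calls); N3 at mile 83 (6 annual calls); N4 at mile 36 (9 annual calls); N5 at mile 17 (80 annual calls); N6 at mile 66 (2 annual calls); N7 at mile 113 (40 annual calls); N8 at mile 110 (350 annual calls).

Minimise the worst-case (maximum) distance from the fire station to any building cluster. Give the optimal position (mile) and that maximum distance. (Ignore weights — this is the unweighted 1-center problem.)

location 60, max distance 53

The 1-center on a line is the midpoint of the two extreme points: leftmost at 7, rightmost at 113.
Optimal location = (7 + 113)/2 = 60; maximum distance = (113 − 7)/2 = 53.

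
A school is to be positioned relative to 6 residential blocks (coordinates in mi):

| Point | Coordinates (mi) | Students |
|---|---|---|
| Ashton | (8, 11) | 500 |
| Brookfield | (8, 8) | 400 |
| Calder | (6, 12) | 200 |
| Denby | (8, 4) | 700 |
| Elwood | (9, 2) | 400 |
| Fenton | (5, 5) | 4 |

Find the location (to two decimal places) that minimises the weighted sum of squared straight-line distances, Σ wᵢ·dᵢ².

(7.99, 6.68)

The minimiser of Σwᵢ‖p−pᵢ‖² is the weighted centroid p* = (Σwᵢpᵢ)/(Σwᵢ).
Σwᵢ = 2204.
Σwᵢxᵢ = 500·8 + 400·8 + 200·6 + 700·8 + 400·9 + 4·5 = 17620.
Σwᵢyᵢ = 500·11 + 400·8 + 200·12 + 700·4 + 400·2 + 4·5 = 14720.
x* = 17620/2204 = 7.99, y* = 14720/2204 = 6.68.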